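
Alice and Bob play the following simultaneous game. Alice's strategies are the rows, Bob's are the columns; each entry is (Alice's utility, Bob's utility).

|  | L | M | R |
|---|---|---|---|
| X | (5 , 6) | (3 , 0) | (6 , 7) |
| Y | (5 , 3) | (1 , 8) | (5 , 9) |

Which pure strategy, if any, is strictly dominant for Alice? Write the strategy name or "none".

X fails to dominate Y at L (5=5).
Y fails to dominate X at L (5=5).
No single strategy dominates all the others.

none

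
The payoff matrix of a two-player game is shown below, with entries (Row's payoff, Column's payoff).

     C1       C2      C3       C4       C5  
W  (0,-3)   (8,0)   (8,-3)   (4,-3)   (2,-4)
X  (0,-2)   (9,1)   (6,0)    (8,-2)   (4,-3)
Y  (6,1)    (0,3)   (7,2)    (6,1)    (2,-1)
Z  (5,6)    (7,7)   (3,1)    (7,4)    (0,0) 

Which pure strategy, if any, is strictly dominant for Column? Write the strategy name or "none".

C2

C2 vs C1: W: 0>-3, X: 1>-2, Y: 3>1, Z: 7>6.
C2 vs C3: W: 0>-3, X: 1>0, Y: 3>2, Z: 7>1.
C2 vs C4: W: 0>-3, X: 1>-2, Y: 3>1, Z: 7>4.
C2 vs C5: W: 0>-4, X: 1>-3, Y: 3>-1, Z: 7>0.
C2 strictly beats every other strategy against every opponent action, so it is strictly dominant.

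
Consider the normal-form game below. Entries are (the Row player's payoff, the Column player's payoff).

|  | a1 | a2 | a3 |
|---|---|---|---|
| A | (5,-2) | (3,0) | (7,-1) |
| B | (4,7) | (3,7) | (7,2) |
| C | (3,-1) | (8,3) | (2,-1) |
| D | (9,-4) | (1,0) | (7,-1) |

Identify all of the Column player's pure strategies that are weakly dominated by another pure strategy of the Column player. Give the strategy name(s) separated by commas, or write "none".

a1, a3

a1: dominated, since a2 does at least as well everywhere (A: 0>-2, B: 7=7, C: 3>-1, D: 0>-4).
Nothing dominates a2: a1 at A (0>-2); a3 at A (0>-1).
a2 weakly dominates a3 — A: 0>-1, B: 7>2, C: 3>-1, D: 0>-1.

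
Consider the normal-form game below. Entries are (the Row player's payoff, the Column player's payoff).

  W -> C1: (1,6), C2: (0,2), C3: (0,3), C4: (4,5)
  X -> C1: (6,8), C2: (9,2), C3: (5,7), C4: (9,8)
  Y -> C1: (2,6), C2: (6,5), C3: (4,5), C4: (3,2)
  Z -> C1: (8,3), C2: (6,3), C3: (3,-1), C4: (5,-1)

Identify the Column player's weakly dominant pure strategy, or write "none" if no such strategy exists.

C1 vs C2: W: 6>2, X: 8>2, Y: 6>5, Z: 3=3.
C1 vs C3: W: 6>3, X: 8>7, Y: 6>5, Z: 3>-1.
C1 vs C4: W: 6>5, X: 8=8, Y: 6>2, Z: 3>-1.
C1 is at least as good as every other strategy against every opponent action, so it is weakly dominant.

C1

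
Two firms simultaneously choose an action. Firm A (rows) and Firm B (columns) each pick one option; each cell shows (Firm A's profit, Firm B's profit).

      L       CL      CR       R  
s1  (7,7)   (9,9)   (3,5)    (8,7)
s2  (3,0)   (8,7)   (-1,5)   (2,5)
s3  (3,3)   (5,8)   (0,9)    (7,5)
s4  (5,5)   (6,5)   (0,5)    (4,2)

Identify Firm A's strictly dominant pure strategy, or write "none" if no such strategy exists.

s1 vs s2: L: 7>3, CL: 9>8, CR: 3>-1, R: 8>2.
s1 vs s3: L: 7>3, CL: 9>5, CR: 3>0, R: 8>7.
s1 vs s4: L: 7>5, CL: 9>6, CR: 3>0, R: 8>4.
s1 strictly beats every other strategy against every opponent action, so it is strictly dominant.

s1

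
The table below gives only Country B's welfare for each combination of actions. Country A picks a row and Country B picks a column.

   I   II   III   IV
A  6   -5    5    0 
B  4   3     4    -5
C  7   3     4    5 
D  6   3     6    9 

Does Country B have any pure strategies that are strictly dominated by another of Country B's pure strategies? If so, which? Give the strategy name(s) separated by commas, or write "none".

II

I: no other strategy beats it everywhere (II at A (6>-5); III at A (6>5); IV at A (6>0)).
I strictly dominates II — A: 6>-5, B: 4>3, C: 7>3, D: 6>3.
Nothing dominates III: I at B (4=4); II at A (5>-5); IV at A (5>0).
IV is not dominated — it holds its own against I at D (9>6); II at A (0>-5); III at C (5>4).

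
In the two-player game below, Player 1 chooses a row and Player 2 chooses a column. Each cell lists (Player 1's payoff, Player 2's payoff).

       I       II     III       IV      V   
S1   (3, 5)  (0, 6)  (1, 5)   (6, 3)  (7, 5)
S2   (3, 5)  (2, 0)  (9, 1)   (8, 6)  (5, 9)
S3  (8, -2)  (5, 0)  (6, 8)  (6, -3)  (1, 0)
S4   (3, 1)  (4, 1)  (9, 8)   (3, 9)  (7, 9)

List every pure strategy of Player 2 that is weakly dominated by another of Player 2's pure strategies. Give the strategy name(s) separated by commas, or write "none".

I is weakly dominated by V (S1: 5=5, S2: 9>5, S3: 0>-2, S4: 9>1).
Nothing dominates II: I at S1 (6>5); III at S1 (6>5); IV at S1 (6>3); V at S1 (6>5).
III is not dominated — it holds its own against I at S3 (8>-2); II at S2 (1>0); IV at S1 (5>3); V at S3 (8>0).
IV: dominated, since V does at least as well everywhere (S1: 5>3, S2: 9>6, S3: 0>-3, S4: 9=9).
V: no other strategy beats it everywhere (I at S2 (9>5); II at S2 (9>0); III at S2 (9>1); IV at S1 (5>3)).

I, IV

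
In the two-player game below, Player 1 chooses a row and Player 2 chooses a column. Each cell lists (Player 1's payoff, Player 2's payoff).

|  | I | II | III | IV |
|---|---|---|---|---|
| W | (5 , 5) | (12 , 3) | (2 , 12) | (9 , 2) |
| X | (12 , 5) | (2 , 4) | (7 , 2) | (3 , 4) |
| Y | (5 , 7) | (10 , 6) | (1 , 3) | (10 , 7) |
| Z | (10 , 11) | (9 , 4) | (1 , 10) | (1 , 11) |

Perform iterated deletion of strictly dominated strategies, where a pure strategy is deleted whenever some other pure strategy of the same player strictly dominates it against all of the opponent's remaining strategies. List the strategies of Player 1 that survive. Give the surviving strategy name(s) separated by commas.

For Player 2, I strictly dominates II on the remaining rows (W: 5>3, X: 5>4, Y: 7>6, Z: 11>4); eliminate II.
For Player 1, X strictly dominates Z on the remaining columns (I: 12>10, III: 7>1, IV: 3>1); eliminate Z.
Among the remaining strategies, none is strictly dominated by another pure strategy of the same player, so the elimination stops.
Surviving strategies — Player 1: {W, X, Y}; Player 2: {I, III, IV}.

W, X, Y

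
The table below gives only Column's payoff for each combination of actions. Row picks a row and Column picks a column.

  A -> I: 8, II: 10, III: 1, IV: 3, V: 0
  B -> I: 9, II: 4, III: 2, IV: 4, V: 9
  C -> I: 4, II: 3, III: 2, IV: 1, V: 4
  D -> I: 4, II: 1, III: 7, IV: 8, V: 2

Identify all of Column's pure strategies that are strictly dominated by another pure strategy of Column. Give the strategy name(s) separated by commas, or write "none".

I: no other strategy beats it everywhere (II at B (9>4); III at A (8>1); IV at A (8>3); V at A (8>0)).
Nothing dominates II: I at A (10>8); III at A (10>1); IV at A (10>3); V at A (10>0).
III is not dominated — it holds its own against I at D (7>4); II at D (7>1); IV at C (2>1); V at A (1>0).
Nothing dominates IV: I at D (8>4); II at B (4=4); III at A (3>1); V at A (3>0).
Nothing dominates V: I at B (9=9); II at B (9>4); III at B (9>2); IV at B (9>4).

none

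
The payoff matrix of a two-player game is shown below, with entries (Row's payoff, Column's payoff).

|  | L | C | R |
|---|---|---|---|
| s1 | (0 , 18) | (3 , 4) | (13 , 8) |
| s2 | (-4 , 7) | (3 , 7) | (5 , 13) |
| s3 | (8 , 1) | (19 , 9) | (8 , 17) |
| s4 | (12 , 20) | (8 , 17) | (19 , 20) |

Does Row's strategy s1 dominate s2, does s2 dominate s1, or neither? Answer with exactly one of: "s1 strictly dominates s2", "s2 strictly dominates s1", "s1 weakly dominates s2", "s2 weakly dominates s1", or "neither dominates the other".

Compare s1 to s2 across each opponent action: L: 0>-4, C: 3=3, R: 13>5.
s1 is at least as good everywhere and strictly better somewhere (tied only at C), so s1 weakly but not strictly dominates s2.

s1 weakly dominates s2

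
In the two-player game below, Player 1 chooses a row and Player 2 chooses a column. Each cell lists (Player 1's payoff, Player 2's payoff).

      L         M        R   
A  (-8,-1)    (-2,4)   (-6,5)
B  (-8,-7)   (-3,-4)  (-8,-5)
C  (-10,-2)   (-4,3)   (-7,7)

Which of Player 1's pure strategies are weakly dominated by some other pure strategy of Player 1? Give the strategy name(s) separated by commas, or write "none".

B, C

A is not dominated — it holds its own against B at M (-2>-3); C at L (-8>-10).
B: dominated, since A does at least as well everywhere (L: -8=-8, M: -2>-3, R: -6>-8).
C is weakly dominated by A (L: -8>-10, M: -2>-4, R: -6>-7).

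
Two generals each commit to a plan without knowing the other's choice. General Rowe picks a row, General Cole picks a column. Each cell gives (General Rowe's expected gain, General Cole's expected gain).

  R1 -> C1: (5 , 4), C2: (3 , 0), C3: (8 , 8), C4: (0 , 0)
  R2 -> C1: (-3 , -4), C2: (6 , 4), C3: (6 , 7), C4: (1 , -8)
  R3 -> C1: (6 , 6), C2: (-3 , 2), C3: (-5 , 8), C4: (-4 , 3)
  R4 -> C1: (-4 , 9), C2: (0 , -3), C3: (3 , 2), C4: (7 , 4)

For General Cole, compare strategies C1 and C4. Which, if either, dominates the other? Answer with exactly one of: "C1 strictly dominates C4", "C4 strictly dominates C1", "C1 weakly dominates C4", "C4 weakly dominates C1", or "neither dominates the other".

C1's payoffs vs C4's, by General Rowe's action — R1: 4>0, R2: -4>-8, R3: 6>3, R4: 9>4.
Every comparison favours C1, so C1 strictly dominates C4.

C1 strictly dominates C4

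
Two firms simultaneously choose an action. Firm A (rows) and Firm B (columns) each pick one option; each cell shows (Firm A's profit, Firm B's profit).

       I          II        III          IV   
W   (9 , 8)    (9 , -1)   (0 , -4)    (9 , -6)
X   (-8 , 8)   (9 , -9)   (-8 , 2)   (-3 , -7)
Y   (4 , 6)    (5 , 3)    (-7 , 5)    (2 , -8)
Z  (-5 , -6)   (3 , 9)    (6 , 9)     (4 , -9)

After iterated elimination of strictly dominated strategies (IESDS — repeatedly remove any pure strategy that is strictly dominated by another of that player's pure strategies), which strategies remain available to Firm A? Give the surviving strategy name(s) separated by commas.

For Firm A, W strictly dominates Y on the remaining columns (I: 9>4, II: 9>5, III: 0>-7, IV: 9>2); eliminate Y.
For Firm B, I strictly dominates IV on the remaining rows (W: 8>-6, X: 8>-7, Z: -6>-9); eliminate IV.
Among the remaining strategies, none is strictly dominated by another pure strategy of the same player, so the elimination stops.
Surviving strategies — Firm A: {W, X, Z}; Firm B: {I, II, III}.

W, X, Z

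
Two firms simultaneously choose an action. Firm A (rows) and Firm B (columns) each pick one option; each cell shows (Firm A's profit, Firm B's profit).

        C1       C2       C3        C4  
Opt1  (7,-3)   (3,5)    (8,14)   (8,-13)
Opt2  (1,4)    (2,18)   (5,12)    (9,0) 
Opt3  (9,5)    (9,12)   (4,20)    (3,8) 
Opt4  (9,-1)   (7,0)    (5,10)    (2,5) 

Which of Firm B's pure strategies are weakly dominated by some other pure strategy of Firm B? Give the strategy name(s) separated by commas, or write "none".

C2 weakly dominates C1 — Opt1: 5>-3, Opt2: 18>4, Opt3: 12>5, Opt4: 0>-1.
Nothing dominates C2: C1 at Opt1 (5>-3); C3 at Opt2 (18>12); C4 at Opt1 (5>-13).
C3: no other strategy beats it everywhere (C1 at Opt1 (14>-3); C2 at Opt1 (14>5); C4 at Opt1 (14>-13)).
C3 weakly dominates C4 — Opt1: 14>-13, Opt2: 12>0, Opt3: 20>8, Opt4: 10>5.

C1, C4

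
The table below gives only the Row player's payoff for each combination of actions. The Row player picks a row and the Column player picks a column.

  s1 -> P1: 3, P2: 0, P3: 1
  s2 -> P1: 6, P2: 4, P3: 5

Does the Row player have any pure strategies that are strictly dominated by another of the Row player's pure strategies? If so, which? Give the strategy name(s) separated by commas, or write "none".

s1

s1 is strictly dominated by s2 (P1: 6>3, P2: 4>0, P3: 5>1).
Nothing dominates s2: s1 at P1 (6>3).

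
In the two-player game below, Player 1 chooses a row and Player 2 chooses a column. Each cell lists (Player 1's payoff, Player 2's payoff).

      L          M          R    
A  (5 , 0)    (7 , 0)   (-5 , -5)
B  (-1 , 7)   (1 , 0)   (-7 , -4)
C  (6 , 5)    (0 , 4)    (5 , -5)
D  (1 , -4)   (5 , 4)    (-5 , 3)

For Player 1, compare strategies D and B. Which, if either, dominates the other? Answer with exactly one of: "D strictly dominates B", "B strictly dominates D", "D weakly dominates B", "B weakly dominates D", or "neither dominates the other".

D strictly dominates B

D's payoffs vs B's, by Player 2's action — L: 1>-1, M: 5>1, R: -5>-7.
Every comparison favours D, so D strictly dominates B.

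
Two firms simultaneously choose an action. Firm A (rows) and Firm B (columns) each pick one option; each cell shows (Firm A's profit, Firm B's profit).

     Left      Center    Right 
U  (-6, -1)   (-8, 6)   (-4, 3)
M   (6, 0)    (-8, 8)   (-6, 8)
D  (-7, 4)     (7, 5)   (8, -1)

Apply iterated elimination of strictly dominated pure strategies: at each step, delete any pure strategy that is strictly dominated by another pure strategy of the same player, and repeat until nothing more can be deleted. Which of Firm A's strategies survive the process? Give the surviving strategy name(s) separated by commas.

D

Firm B's strategy Left is strictly dominated by Center (U: 6>-1, M: 8>0, D: 5>4) and is removed.
Firm A's strategy U is strictly dominated by D (Center: 7>-8, Right: 8>-4) and is removed.
Firm A's strategy M is strictly dominated by D (Center: 7>-8, Right: 8>-6) and is removed.
Firm B's strategy Right is strictly dominated by Center (D: 5>-1) and is removed.
Among the remaining strategies, none is strictly dominated by another pure strategy of the same player, so the elimination stops.
Surviving strategies — Firm A: {D}; Firm B: {Center}.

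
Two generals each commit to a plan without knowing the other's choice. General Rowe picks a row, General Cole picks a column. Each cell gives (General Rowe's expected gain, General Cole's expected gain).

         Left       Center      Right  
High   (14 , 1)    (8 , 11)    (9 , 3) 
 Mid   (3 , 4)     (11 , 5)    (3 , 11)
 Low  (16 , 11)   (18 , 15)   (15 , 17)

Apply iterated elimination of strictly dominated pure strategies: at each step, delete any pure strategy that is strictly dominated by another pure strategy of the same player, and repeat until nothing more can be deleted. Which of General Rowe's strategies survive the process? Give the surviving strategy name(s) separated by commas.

For General Rowe, Low strictly dominates High on the remaining columns (Left: 16>14, Center: 18>8, Right: 15>9); eliminate High.
For General Rowe, Low strictly dominates Mid on the remaining columns (Left: 16>3, Center: 18>11, Right: 15>3); eliminate Mid.
Column Left is eliminated: Center beats it against every remaining row (Low: 15>11).
General Cole's strategy Center is strictly dominated by Right (Low: 17>15) and is removed.
Among the remaining strategies, none is strictly dominated by another pure strategy of the same player, so the elimination stops.
Surviving strategies — General Rowe: {Low}; General Cole: {Right}.

Low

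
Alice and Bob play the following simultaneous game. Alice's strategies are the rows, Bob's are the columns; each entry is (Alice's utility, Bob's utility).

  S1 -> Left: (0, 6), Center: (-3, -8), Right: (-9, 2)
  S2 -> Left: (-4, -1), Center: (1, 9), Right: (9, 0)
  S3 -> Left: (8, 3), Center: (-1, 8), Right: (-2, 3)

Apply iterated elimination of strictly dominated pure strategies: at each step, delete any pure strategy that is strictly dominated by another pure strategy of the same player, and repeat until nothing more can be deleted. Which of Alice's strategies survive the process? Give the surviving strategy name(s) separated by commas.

S2

Alice's strategy S1 is strictly dominated by S3 (Left: 8>0, Center: -1>-3, Right: -2>-9) and is removed.
Column Left is eliminated: Center beats it against every remaining row (S2: 9>-1, S3: 8>3).
Row S3 is eliminated: S2 beats it against every remaining column (Center: 1>-1, Right: 9>-2).
Column Right is eliminated: Center beats it against every remaining row (S2: 9>0).
Among the remaining strategies, none is strictly dominated by another pure strategy of the same player, so the elimination stops.
Surviving strategies — Alice: {S2}; Bob: {Center}.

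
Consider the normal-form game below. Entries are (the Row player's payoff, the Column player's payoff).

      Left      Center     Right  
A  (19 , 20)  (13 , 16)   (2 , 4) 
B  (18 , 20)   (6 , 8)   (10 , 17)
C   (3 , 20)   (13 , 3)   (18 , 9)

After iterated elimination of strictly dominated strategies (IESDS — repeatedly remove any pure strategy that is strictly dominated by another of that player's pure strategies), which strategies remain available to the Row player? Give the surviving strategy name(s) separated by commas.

A

For the Column player, Left strictly dominates Center on the remaining rows (A: 20>16, B: 20>8, C: 20>3); eliminate Center.
Column Right is eliminated: Left beats it against every remaining row (A: 20>4, B: 20>17, C: 20>9).
Row B is eliminated: A beats it against every remaining column (Left: 19>18).
For the Row player, A strictly dominates C on the remaining columns (Left: 19>3); eliminate C.
Among the remaining strategies, none is strictly dominated by another pure strategy of the same player, so the elimination stops.
Surviving strategies — the Row player: {A}; the Column player: {Left}.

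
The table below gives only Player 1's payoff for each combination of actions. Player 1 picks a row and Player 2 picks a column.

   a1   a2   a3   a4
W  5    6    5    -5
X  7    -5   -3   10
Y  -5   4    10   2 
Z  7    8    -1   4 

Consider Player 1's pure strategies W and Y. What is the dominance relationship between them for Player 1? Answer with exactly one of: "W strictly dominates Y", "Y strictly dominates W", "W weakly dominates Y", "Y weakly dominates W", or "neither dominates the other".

neither dominates the other

W's payoffs vs Y's, by Player 2's action — a1: 5>-5, a2: 6>4, a3: 5<10, a4: -5<2.
W does better at a1, a2 but worse at a3, a4; neither strategy dominates the other.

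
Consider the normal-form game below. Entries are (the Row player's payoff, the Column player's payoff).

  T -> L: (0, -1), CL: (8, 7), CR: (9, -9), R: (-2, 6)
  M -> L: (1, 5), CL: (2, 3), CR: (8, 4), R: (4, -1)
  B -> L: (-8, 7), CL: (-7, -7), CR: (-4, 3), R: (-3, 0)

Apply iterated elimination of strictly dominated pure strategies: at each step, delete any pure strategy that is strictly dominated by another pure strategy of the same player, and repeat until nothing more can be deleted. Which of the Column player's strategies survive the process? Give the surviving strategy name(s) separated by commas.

L, CL

Row B is eliminated: T beats it against every remaining column (L: 0>-8, CL: 8>-7, CR: 9>-4, R: -2>-3).
For the Column player, L strictly dominates CR on the remaining rows (T: -1>-9, M: 5>4); eliminate CR.
For the Column player, CL strictly dominates R on the remaining rows (T: 7>6, M: 3>-1); eliminate R.
Among the remaining strategies, none is strictly dominated by another pure strategy of the same player, so the elimination stops.
Surviving strategies — the Row player: {T, M}; the Column player: {L, CL}.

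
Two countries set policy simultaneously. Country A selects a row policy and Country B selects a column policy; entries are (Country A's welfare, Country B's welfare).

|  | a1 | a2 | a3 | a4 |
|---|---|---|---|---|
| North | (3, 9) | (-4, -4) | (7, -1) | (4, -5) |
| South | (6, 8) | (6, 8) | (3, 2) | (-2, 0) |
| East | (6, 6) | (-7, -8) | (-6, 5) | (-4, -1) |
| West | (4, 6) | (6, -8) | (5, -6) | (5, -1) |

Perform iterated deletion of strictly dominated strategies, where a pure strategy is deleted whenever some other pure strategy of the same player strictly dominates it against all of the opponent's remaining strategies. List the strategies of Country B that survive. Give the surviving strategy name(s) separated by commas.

a1, a2

Column a3 is eliminated: a1 beats it against every remaining row (North: 9>-1, South: 8>2, East: 6>5, West: 6>-6).
Row North is eliminated: West beats it against every remaining column (a1: 4>3, a2: 6>-4, a4: 5>4).
Column a4 is eliminated: a1 beats it against every remaining row (South: 8>0, East: 6>-1, West: 6>-1).
Among the remaining strategies, none is strictly dominated by another pure strategy of the same player, so the elimination stops.
Surviving strategies — Country A: {South, East, West}; Country B: {a1, a2}.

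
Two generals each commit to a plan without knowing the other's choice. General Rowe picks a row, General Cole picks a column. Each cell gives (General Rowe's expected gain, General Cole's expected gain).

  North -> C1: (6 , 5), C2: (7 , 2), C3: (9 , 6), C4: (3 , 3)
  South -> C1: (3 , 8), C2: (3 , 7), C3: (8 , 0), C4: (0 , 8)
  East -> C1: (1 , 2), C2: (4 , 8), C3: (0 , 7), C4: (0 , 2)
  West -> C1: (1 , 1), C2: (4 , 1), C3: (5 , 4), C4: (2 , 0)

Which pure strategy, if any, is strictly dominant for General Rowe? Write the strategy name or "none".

North vs South: C1: 6>3, C2: 7>3, C3: 9>8, C4: 3>0.
North vs East: C1: 6>1, C2: 7>4, C3: 9>0, C4: 3>0.
North vs West: C1: 6>1, C2: 7>4, C3: 9>5, C4: 3>2.
North strictly beats every other strategy against every opponent action, so it is strictly dominant.

North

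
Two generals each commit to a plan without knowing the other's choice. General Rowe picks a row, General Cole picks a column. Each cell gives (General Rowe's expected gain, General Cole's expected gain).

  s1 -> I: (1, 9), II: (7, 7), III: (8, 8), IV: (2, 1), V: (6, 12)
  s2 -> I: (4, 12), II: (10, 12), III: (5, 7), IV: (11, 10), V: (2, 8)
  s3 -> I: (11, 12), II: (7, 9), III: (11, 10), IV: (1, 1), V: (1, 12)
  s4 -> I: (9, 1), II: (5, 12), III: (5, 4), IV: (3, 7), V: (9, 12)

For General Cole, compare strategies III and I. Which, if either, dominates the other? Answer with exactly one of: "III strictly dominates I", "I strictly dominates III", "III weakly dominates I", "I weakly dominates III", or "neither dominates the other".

neither dominates the other

Compare III to I across each choice by General Rowe: s1: 8<9, s2: 7<12, s3: 10<12, s4: 4>1.
III does better at s4 but worse at s1, s2, s3; neither strategy dominates the other.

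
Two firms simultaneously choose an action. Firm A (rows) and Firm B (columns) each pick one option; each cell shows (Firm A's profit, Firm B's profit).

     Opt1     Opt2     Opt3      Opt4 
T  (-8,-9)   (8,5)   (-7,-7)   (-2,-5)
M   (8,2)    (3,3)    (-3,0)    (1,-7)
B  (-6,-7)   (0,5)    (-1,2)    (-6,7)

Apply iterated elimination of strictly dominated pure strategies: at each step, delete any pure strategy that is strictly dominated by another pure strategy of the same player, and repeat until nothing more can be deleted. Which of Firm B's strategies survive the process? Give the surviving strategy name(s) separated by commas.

Opt2

Firm B's strategy Opt1 is strictly dominated by Opt2 (T: 5>-9, M: 3>2, B: 5>-7) and is removed.
For Firm B, Opt2 strictly dominates Opt3 on the remaining rows (T: 5>-7, M: 3>0, B: 5>2); eliminate Opt3.
Firm A's strategy B is strictly dominated by T (Opt2: 8>0, Opt4: -2>-6) and is removed.
Firm B's strategy Opt4 is strictly dominated by Opt2 (T: 5>-5, M: 3>-7) and is removed.
Row M is eliminated: T beats it against every remaining column (Opt2: 8>3).
Among the remaining strategies, none is strictly dominated by another pure strategy of the same player, so the elimination stops.
Surviving strategies — Firm A: {T}; Firm B: {Opt2}.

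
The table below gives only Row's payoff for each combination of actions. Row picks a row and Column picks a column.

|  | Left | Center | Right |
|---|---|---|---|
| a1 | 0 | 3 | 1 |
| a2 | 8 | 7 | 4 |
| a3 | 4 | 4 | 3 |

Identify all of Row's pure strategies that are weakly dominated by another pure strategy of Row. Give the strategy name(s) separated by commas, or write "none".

a1: dominated, since a2 does at least as well everywhere (Left: 8>0, Center: 7>3, Right: 4>1).
a2 is not dominated — it holds its own against a1 at Left (8>0); a3 at Left (8>4).
a3 is weakly dominated by a2 (Left: 8>4, Center: 7>4, Right: 4>3).

a1, a3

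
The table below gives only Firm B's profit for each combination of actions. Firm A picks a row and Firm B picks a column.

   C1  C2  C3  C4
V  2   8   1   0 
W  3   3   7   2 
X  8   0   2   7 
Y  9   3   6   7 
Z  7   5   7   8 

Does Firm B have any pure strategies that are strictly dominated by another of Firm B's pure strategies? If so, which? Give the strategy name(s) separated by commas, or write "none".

C1: no other strategy beats it everywhere (C2 at W (3=3); C3 at V (2>1); C4 at V (2>0)).
C2 is not dominated — it holds its own against C1 at V (8>2); C3 at V (8>1); C4 at V (8>0).
Nothing dominates C3: C1 at W (7>3); C2 at W (7>3); C4 at V (1>0).
C4 is not dominated — it holds its own against C1 at Z (8>7); C2 at X (7>0); C3 at X (7>2).

none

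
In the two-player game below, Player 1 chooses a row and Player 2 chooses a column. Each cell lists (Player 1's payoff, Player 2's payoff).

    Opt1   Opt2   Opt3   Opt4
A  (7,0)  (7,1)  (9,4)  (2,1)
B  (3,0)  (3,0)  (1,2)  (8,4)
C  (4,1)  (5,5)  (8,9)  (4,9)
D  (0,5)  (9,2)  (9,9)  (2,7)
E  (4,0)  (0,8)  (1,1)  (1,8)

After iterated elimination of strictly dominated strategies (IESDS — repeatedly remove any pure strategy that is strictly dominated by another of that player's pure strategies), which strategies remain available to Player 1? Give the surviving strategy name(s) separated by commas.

Player 1's strategy E is strictly dominated by A (Opt1: 7>4, Opt2: 7>0, Opt3: 9>1, Opt4: 2>1) and is removed.
Player 2's strategy Opt1 is strictly dominated by Opt3 (A: 4>0, B: 2>0, C: 9>1, D: 9>5) and is removed.
Column Opt2 is eliminated: Opt3 beats it against every remaining row (A: 4>1, B: 2>0, C: 9>5, D: 9>2).
Among the remaining strategies, none is strictly dominated by another pure strategy of the same player, so the elimination stops.
Surviving strategies — Player 1: {A, B, C, D}; Player 2: {Opt3, Opt4}.

A, B, C, D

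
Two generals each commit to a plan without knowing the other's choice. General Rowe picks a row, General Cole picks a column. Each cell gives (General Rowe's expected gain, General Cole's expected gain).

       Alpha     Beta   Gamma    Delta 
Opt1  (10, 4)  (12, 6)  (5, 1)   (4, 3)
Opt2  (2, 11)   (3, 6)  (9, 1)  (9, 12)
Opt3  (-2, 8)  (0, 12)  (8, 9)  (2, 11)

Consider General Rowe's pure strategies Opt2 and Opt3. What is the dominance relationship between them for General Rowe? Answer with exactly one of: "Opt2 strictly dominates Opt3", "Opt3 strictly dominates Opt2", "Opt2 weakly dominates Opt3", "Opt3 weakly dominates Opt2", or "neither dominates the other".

Opt2's payoffs vs Opt3's, by General Cole's action — Alpha: 2>-2, Beta: 3>0, Gamma: 9>8, Delta: 9>2.
Every comparison favours Opt2, so Opt2 strictly dominates Opt3.

Opt2 strictly dominates Opt3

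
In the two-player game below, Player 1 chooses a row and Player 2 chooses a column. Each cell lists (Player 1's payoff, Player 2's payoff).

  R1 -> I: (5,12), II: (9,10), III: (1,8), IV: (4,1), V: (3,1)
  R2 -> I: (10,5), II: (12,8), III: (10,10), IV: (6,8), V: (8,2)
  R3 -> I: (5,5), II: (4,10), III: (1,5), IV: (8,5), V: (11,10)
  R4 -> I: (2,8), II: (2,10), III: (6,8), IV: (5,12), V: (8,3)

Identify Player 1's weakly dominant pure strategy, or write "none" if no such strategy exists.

none

R1 fails to dominate R2 at I (5<10).
R2 fails to dominate R3 at IV (6<8).
R3 fails to dominate R1 at II (4<9).
R4 fails to dominate R1 at I (2<5).
No single strategy dominates all the others.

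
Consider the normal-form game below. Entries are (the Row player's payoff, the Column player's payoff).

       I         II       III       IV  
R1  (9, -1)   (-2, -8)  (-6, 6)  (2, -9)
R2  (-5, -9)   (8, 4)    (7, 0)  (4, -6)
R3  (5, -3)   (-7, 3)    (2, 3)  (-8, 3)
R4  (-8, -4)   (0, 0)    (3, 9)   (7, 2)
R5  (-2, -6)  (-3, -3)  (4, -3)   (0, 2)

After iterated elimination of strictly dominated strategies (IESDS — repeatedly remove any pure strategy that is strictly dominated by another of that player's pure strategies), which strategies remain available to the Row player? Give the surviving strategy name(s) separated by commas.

Column I is eliminated: III beats it against every remaining row (R1: 6>-1, R2: 0>-9, R3: 3>-3, R4: 9>-4, R5: -3>-6).
Row R1 is eliminated: R2 beats it against every remaining column (II: 8>-2, III: 7>-6, IV: 4>2).
The Row player's strategy R3 is strictly dominated by R2 (II: 8>-7, III: 7>2, IV: 4>-8) and is removed.
Row R5 is eliminated: R2 beats it against every remaining column (II: 8>-3, III: 7>4, IV: 4>0).
Column IV is eliminated: III beats it against every remaining row (R2: 0>-6, R4: 9>2).
Row R4 is eliminated: R2 beats it against every remaining column (II: 8>0, III: 7>3).
For the Column player, II strictly dominates III on the remaining rows (R2: 4>0); eliminate III.
Among the remaining strategies, none is strictly dominated by another pure strategy of the same player, so the elimination stops.
Surviving strategies — the Row player: {R2}; the Column player: {II}.

R2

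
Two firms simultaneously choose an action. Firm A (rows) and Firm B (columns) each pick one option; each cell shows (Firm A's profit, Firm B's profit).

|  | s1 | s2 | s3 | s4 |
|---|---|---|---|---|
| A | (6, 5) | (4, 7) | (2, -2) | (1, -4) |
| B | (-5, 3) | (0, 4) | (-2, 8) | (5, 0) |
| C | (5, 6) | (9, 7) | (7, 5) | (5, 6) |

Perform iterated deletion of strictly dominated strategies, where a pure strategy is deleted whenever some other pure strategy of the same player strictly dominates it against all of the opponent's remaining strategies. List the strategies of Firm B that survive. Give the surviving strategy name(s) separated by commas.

Column s1 is eliminated: s2 beats it against every remaining row (A: 7>5, B: 4>3, C: 7>6).
Row A is eliminated: C beats it against every remaining column (s2: 9>4, s3: 7>2, s4: 5>1).
Firm B's strategy s4 is strictly dominated by s2 (B: 4>0, C: 7>6) and is removed.
Row B is eliminated: C beats it against every remaining column (s2: 9>0, s3: 7>-2).
Column s3 is eliminated: s2 beats it against every remaining row (C: 7>5).
Among the remaining strategies, none is strictly dominated by another pure strategy of the same player, so the elimination stops.
Surviving strategies — Firm A: {C}; Firm B: {s2}.

s2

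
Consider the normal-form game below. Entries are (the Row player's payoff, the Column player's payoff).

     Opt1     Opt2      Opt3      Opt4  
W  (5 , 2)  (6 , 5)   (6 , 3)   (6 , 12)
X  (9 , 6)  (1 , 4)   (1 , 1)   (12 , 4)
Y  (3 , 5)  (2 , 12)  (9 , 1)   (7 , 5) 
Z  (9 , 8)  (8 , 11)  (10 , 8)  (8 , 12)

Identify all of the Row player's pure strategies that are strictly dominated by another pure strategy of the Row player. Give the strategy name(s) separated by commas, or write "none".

W, Y

Z strictly dominates W — Opt1: 9>5, Opt2: 8>6, Opt3: 10>6, Opt4: 8>6.
X is not dominated — it holds its own against W at Opt1 (9>5); Y at Opt1 (9>3); Z at Opt1 (9=9).
Z strictly dominates Y — Opt1: 9>3, Opt2: 8>2, Opt3: 10>9, Opt4: 8>7.
Nothing dominates Z: W at Opt1 (9>5); X at Opt1 (9=9); Y at Opt1 (9>3).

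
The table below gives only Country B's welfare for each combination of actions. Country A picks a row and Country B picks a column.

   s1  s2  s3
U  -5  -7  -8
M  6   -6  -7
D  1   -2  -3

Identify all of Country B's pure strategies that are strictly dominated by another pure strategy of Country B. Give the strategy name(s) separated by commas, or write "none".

s2, s3

s1 is not dominated — it holds its own against s2 at U (-5>-7); s3 at U (-5>-8).
s2: dominated, since s1 does at least as well everywhere (U: -5>-7, M: 6>-6, D: 1>-2).
s3: dominated, since s1 does at least as well everywhere (U: -5>-8, M: 6>-7, D: 1>-3).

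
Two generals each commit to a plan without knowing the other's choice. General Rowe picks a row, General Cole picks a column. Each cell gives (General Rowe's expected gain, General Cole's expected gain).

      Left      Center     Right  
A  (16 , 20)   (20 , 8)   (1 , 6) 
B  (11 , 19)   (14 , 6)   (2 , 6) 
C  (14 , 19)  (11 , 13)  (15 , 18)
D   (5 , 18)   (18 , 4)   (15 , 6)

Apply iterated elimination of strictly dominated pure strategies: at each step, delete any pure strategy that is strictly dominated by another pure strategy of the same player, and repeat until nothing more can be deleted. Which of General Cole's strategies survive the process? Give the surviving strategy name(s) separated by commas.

General Cole's strategy Center is strictly dominated by Left (A: 20>8, B: 19>6, C: 19>13, D: 18>4) and is removed.
Row B is eliminated: C beats it against every remaining column (Left: 14>11, Right: 15>2).
Column Right is eliminated: Left beats it against every remaining row (A: 20>6, C: 19>18, D: 18>6).
For General Rowe, A strictly dominates C on the remaining columns (Left: 16>14); eliminate C.
For General Rowe, A strictly dominates D on the remaining columns (Left: 16>5); eliminate D.
Among the remaining strategies, none is strictly dominated by another pure strategy of the same player, so the elimination stops.
Surviving strategies — General Rowe: {A}; General Cole: {Left}.

Left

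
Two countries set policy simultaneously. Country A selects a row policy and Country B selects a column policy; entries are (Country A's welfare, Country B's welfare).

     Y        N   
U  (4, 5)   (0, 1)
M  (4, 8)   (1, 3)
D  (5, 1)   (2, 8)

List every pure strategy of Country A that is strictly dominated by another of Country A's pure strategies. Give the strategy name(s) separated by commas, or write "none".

U: dominated, since D does at least as well everywhere (Y: 5>4, N: 2>0).
D strictly dominates M — Y: 5>4, N: 2>1.
D: no other strategy beats it everywhere (U at Y (5>4); M at Y (5>4)).

U, M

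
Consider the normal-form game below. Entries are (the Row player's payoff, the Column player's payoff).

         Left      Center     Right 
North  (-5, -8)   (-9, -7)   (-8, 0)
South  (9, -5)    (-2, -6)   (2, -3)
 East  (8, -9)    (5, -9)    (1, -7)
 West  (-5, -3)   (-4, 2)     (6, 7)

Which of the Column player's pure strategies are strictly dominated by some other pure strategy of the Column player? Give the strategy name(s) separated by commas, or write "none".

Left: dominated, since Right does at least as well everywhere (North: 0>-8, South: -3>-5, East: -7>-9, West: 7>-3).
Right strictly dominates Center — North: 0>-7, South: -3>-6, East: -7>-9, West: 7>2.
Right: no other strategy beats it everywhere (Left at North (0>-8); Center at North (0>-7)).

Left, Center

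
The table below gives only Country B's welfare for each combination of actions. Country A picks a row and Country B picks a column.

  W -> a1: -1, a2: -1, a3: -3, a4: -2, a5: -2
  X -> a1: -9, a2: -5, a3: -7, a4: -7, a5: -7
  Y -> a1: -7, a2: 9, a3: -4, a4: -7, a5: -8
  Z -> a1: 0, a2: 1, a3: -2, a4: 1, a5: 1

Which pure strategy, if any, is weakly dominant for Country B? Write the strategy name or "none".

a2

a2 vs a1: W: -1=-1, X: -5>-9, Y: 9>-7, Z: 1>0.
a2 vs a3: W: -1>-3, X: -5>-7, Y: 9>-4, Z: 1>-2.
a2 vs a4: W: -1>-2, X: -5>-7, Y: 9>-7, Z: 1=1.
a2 vs a5: W: -1>-2, X: -5>-7, Y: 9>-8, Z: 1=1.
a2 is at least as good as every other strategy against every opponent action, so it is weakly dominant.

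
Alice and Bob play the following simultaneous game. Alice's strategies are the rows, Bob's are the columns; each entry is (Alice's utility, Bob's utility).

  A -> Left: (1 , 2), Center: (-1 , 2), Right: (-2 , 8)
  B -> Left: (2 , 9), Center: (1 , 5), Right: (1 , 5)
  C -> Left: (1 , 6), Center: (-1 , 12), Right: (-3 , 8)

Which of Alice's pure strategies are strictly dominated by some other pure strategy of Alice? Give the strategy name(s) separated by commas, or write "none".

A, C

B strictly dominates A — Left: 2>1, Center: 1>-1, Right: 1>-2.
B: no other strategy beats it everywhere (A at Left (2>1); C at Left (2>1)).
C: dominated, since B does at least as well everywhere (Left: 2>1, Center: 1>-1, Right: 1>-3).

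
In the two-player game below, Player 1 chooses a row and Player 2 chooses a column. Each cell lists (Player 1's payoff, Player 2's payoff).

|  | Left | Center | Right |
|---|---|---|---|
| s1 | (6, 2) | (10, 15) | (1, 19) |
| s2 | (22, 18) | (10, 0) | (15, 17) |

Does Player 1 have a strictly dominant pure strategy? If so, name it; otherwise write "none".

none

s1 fails to dominate s2 at Left (6<22).
s2 fails to dominate s1 at Center (10=10).
No single strategy dominates all the others.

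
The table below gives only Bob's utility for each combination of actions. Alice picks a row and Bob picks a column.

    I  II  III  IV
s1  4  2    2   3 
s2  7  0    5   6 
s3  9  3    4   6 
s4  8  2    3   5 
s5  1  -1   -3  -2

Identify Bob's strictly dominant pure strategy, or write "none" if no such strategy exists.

I vs II: s1: 4>2, s2: 7>0, s3: 9>3, s4: 8>2, s5: 1>-1.
I vs III: s1: 4>2, s2: 7>5, s3: 9>4, s4: 8>3, s5: 1>-3.
I vs IV: s1: 4>3, s2: 7>6, s3: 9>6, s4: 8>5, s5: 1>-2.
I strictly beats every other strategy against every opponent action, so it is strictly dominant.

I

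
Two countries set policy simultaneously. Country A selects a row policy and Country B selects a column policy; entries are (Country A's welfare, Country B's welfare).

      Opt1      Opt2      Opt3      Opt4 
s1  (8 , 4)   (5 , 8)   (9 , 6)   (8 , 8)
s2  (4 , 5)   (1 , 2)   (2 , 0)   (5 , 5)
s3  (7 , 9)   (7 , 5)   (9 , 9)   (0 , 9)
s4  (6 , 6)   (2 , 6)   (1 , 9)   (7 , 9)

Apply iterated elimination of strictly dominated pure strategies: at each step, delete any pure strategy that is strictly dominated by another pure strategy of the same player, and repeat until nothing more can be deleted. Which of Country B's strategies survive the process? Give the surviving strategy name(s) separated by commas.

Opt1, Opt2, Opt3, Opt4

Country A's strategy s2 is strictly dominated by s1 (Opt1: 8>4, Opt2: 5>1, Opt3: 9>2, Opt4: 8>5) and is removed.
Country A's strategy s4 is strictly dominated by s1 (Opt1: 8>6, Opt2: 5>2, Opt3: 9>1, Opt4: 8>7) and is removed.
Among the remaining strategies, none is strictly dominated by another pure strategy of the same player, so the elimination stops.
Surviving strategies — Country A: {s1, s3}; Country B: {Opt1, Opt2, Opt3, Opt4}.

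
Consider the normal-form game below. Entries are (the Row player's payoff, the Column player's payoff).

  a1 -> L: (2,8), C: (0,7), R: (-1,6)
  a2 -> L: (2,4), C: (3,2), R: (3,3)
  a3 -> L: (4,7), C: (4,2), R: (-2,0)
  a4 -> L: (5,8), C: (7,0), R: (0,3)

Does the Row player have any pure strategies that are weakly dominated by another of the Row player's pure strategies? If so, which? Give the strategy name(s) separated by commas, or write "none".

a1, a3

a1 is weakly dominated by a2 (L: 2=2, C: 3>0, R: 3>-1).
Nothing dominates a2: a1 at C (3>0); a3 at R (3>-2); a4 at R (3>0).
a3 is weakly dominated by a4 (L: 5>4, C: 7>4, R: 0>-2).
Nothing dominates a4: a1 at L (5>2); a2 at L (5>2); a3 at L (5>4).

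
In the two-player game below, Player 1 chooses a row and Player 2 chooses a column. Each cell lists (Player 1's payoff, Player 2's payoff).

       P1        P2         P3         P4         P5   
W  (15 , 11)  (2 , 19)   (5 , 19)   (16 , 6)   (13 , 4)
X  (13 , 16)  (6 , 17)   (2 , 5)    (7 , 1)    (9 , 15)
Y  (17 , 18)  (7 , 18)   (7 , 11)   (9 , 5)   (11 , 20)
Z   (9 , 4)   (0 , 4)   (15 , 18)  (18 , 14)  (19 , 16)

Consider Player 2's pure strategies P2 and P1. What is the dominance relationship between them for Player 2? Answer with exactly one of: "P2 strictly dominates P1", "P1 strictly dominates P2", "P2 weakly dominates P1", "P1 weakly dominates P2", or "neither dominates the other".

P2 weakly dominates P1

Compare P2 to P1 across each choice by Player 1: W: 19>11, X: 17>16, Y: 18=18, Z: 4=4.
P2 is at least as good everywhere and strictly better somewhere (tied only at Y, Z), so P2 weakly but not strictly dominates P1.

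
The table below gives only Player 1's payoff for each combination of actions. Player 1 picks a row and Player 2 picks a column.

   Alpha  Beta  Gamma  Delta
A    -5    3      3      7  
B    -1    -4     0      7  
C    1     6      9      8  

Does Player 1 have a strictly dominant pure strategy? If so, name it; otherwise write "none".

C vs A: Alpha: 1>-5, Beta: 6>3, Gamma: 9>3, Delta: 8>7.
C vs B: Alpha: 1>-1, Beta: 6>-4, Gamma: 9>0, Delta: 8>7.
C strictly beats every other strategy against every opponent action, so it is strictly dominant.

C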